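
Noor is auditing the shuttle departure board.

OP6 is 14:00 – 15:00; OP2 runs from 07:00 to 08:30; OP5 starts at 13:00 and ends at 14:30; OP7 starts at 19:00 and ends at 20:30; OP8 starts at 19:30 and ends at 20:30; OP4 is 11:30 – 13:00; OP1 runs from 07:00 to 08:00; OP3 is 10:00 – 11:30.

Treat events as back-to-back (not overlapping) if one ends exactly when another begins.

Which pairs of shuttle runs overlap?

Check each pair: they overlap iff neither finishes before the other starts.
Sorted by start: OP1, OP2, OP3, OP4, OP5, OP6, OP7, OP8.
OP2 starts before OP1 ends → OP1 and OP2 overlap.
OP3 starts after OP1 ends — done with OP1.
OP3 starts after OP2 ends — done with OP2.
OP4 starts exactly when OP3 ends (back-to-back, no overlap) — done with OP3.
OP5 starts exactly when OP4 ends (back-to-back, no overlap) — done with OP4.
OP6 starts before OP5 ends → OP5 and OP6 overlap.
OP7 starts after OP5 ends — done with OP5.
OP7 starts after OP6 ends — done with OP6.
OP8 starts before OP7 ends → OP7 and OP8 overlap.

OP1 & OP2, OP5 & OP6, OP7 & OP8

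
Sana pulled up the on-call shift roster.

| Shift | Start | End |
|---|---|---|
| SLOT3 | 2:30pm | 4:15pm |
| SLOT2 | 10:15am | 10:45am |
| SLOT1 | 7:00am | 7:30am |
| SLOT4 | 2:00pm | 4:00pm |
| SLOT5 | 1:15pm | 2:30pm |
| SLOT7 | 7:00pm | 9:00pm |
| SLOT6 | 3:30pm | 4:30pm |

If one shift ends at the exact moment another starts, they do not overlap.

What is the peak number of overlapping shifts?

Walk through starts and ends in time order (an end at T is processed before a start at T):
7:00am start SLOT1 → 1
7:30am end SLOT1 → 0
10:15am start SLOT2 → 1
10:45am end SLOT2 → 0
1:15pm start SLOT5 → 1
2:00pm start SLOT4 → 2
2:30pm end SLOT5 → 1
2:30pm start SLOT3 → 2
3:30pm start SLOT6 → 3
4:00pm end SLOT4 → 2
4:15pm end SLOT3 → 1
4:30pm end SLOT6 → 0
7:00pm start SLOT7 → 1
9:00pm end SLOT7 → 0
Peak is 3, at 3:30pm (SLOT3, SLOT4, SLOT6).

3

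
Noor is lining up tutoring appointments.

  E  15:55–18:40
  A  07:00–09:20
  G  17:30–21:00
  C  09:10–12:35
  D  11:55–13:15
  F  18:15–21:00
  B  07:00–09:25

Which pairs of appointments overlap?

A & B, A & C, B & C, C & D, E & F, E & G, F & G

Sorted by start: A, B, C, D, E, G, F.
B starts before A ends → A and B overlap.
C starts before A ends → A and C overlap.
D starts after A ends — done with A.
C starts before B ends → B and C overlap.
D starts after B ends — done with B.
D starts before C ends → C and D overlap.
E starts after C ends — done with C.
E starts after D ends — done with D.
G starts before E ends → E and G overlap.
F starts before E ends → E and F overlap.
F starts before G ends → G and F overlap.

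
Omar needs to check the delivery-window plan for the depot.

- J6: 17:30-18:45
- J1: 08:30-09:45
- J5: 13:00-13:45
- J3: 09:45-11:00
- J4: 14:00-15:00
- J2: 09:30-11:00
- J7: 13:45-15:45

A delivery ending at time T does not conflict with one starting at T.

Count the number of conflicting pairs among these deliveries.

3

Sorted by start: J1, J2, J3, J5, J7, J4, J6.
J2 starts before J1 ends → J1 and J2 overlap.
J3 starts exactly when J1 ends (back-to-back, no overlap), so nothing later overlaps J1 either.
J3 starts before J2 ends → J2 and J3 overlap.
J5 starts after J2 ends, so nothing later overlaps J2 either.
J5 starts after J3 ends, so nothing later overlaps J3 either.
J7 starts exactly when J5 ends (back-to-back, no overlap), so nothing later overlaps J5 either.
J4 starts before J7 ends → J7 and J4 overlap.
J6 starts after J7 ends.
J6 starts after J4 ends.
Overlapping pairs: J1 & J2, J2 & J3, J4 & J7 — 3 in total.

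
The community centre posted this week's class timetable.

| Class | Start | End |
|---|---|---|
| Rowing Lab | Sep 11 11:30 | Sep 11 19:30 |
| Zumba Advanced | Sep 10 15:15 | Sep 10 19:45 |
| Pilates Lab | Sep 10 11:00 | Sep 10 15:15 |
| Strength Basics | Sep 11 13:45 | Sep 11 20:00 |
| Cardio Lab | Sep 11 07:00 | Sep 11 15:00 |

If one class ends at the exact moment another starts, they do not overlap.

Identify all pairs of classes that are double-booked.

Cardio Lab & Rowing Lab, Cardio Lab & Strength Basics, Rowing Lab & Strength Basics

Check each pair: they overlap iff neither finishes before the other starts.
Sorted by start: Pilates Lab, Zumba Advanced, Cardio Lab, Rowing Lab, Strength Basics.
Zumba Advanced starts exactly when Pilates Lab ends (back-to-back, no overlap), so nothing later overlaps Pilates Lab either.
Cardio Lab starts after Zumba Advanced ends, so nothing later overlaps Zumba Advanced either.
Rowing Lab starts before Cardio Lab ends → Cardio Lab and Rowing Lab overlap.
Strength Basics starts before Cardio Lab ends → Cardio Lab and Strength Basics overlap.
Strength Basics starts before Rowing Lab ends → Rowing Lab and Strength Basics overlap.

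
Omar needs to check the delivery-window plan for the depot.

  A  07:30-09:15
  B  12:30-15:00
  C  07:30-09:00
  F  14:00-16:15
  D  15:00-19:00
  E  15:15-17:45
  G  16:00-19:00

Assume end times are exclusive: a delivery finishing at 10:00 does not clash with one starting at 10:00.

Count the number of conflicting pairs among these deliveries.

Sorted by start: A, C, B, F, D, E, G.
C starts before A ends → A and C overlap.
B starts after A ends; A is clear from here.
B starts after C ends; C is clear from here.
F starts before B ends → B and F overlap.
D starts exactly when B ends (back-to-back, no overlap); B is clear from here.
D starts before F ends → F and D overlap.
E starts before F ends → F and E overlap.
G starts before F ends → F and G overlap.
E starts before D ends → D and E overlap.
G starts before D ends → D and G overlap.
G starts before E ends → E and G overlap.
Overlapping pairs: A & C, B & F, D & E, D & F, D & G, E & F, E & G, F & G — 8 in total.

8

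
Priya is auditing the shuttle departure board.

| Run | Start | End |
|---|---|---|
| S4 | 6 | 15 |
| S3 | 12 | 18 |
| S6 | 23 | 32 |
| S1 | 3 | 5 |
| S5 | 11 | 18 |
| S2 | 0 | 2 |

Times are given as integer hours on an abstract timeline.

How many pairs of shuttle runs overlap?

Check each pair: they overlap iff neither finishes before the other starts.
Sorted by start: S2, S1, S4, S5, S3, S6.
S1 starts after S2 ends; S2 is clear from here.
S4 starts after S1 ends; S1 is clear from here.
S5 starts before S4 ends → S4 and S5 overlap.
S3 starts before S4 ends → S4 and S3 overlap.
S6 starts after S4 ends.
S3 starts before S5 ends → S5 and S3 overlap.
S6 starts after S5 ends.
S6 starts after S3 ends.
Overlapping pairs: S3 & S4, S3 & S5, S4 & S5 — 3 in total.

3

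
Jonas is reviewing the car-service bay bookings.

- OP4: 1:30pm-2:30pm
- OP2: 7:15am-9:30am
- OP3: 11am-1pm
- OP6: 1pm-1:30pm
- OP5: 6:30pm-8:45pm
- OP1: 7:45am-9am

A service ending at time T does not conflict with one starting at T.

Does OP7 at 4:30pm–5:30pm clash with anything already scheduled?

No — it doesn't clash with anything

OP2: ends 9:30am at or before OP7 starts 4:30pm → clear.
OP1: ends 9am at or before OP7 starts 4:30pm → clear.
OP3: ends 1pm at or before OP7 starts 4:30pm → clear.
OP6: ends 1:30pm at or before OP7 starts 4:30pm → clear.
OP4: ends 2:30pm at or before OP7 starts 4:30pm → clear.
OP5: starts 6:30pm at or after OP7 ends 5:30pm → clear.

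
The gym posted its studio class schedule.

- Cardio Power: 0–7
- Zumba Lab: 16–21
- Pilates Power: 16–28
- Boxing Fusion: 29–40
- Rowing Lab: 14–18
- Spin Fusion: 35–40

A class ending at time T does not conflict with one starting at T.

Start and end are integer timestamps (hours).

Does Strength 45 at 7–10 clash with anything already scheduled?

No — it doesn't clash with anything

Cardio Power: ends 7 at or before Strength 45 starts 7 → clear.
Rowing Lab: starts 14 at or after Strength 45 ends 10 → clear.
Zumba Lab: starts 16 at or after Strength 45 ends 10 → clear.
Pilates Power: starts 16 at or after Strength 45 ends 10 → clear.
Boxing Fusion: starts 29 at or after Strength 45 ends 10 → clear.
Spin Fusion: starts 35 at or after Strength 45 ends 10 → clear.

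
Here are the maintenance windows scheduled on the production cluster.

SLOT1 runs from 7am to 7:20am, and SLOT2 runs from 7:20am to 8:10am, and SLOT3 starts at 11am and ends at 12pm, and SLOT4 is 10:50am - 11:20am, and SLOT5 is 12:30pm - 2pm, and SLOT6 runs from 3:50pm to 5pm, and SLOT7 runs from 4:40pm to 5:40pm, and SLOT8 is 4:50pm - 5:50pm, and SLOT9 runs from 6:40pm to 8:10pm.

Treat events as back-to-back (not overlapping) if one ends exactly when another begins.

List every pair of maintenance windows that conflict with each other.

Sorted by start: SLOT1, SLOT2, SLOT4, SLOT3, SLOT5, SLOT6, SLOT7, SLOT8, SLOT9.
SLOT2 starts exactly when SLOT1 ends (back-to-back, no overlap), so nothing later overlaps SLOT1 either.
SLOT4 starts after SLOT2 ends, so nothing later overlaps SLOT2 either.
SLOT3 starts before SLOT4 ends → SLOT4 and SLOT3 overlap.
SLOT5 starts after SLOT4 ends, so nothing later overlaps SLOT4 either.
SLOT5 starts after SLOT3 ends, so nothing later overlaps SLOT3 either.
SLOT6 starts after SLOT5 ends, so nothing later overlaps SLOT5 either.
SLOT7 starts before SLOT6 ends → SLOT6 and SLOT7 overlap.
SLOT8 starts before SLOT6 ends → SLOT6 and SLOT8 overlap.
SLOT9 starts after SLOT6 ends.
SLOT8 starts before SLOT7 ends → SLOT7 and SLOT8 overlap.
SLOT9 starts after SLOT7 ends.
SLOT9 starts after SLOT8 ends.

SLOT3 & SLOT4, SLOT6 & SLOT7, SLOT6 & SLOT8, SLOT7 & SLOT8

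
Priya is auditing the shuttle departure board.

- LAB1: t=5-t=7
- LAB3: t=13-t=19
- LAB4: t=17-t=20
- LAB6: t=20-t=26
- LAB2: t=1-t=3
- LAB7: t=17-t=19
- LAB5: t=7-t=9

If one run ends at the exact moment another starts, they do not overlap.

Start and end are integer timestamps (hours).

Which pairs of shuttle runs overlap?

Sorted by start: LAB2, LAB1, LAB5, LAB3, LAB4, LAB7, LAB6.
LAB1 starts after LAB2 ends — done with LAB2.
LAB5 starts exactly when LAB1 ends (back-to-back, no overlap) — done with LAB1.
LAB3 starts after LAB5 ends — done with LAB5.
LAB4 starts before LAB3 ends → LAB3 and LAB4 overlap.
LAB7 starts before LAB3 ends → LAB3 and LAB7 overlap.
LAB6 starts after LAB3 ends.
LAB7 starts before LAB4 ends → LAB4 and LAB7 overlap.
LAB6 starts exactly when LAB4 ends (back-to-back, no overlap).
LAB6 starts after LAB7 ends.

LAB3 & LAB4, LAB3 & LAB7, LAB4 & LAB7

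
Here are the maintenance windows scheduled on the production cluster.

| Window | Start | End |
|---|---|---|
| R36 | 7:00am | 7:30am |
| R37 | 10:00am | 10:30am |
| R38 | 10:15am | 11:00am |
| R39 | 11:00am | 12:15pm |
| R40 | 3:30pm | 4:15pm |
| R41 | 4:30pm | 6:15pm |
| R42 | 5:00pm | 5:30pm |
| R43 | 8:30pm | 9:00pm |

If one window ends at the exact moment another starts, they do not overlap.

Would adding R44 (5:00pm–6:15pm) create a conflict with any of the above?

R36: ends 7:30am at or before R44 starts 5:00pm → clear.
R37: ends 10:30am at or before R44 starts 5:00pm → clear.
R38: ends 11:00am at or before R44 starts 5:00pm → clear.
R39: ends 12:15pm at or before R44 starts 5:00pm → clear.
R40: ends 4:15pm at or before R44 starts 5:00pm → clear.
R41: starts 4:30pm before R44 ends 6:15pm, and ends 6:15pm after R44 starts 5:00pm → overlap.
R42: starts 5:00pm before R44 ends 6:15pm, and ends 5:30pm after R44 starts 5:00pm → overlap.
R43: starts 8:30pm at or after R44 ends 6:15pm → clear.
R44 overlaps R41, R42.

Yes — it overlaps R41, R42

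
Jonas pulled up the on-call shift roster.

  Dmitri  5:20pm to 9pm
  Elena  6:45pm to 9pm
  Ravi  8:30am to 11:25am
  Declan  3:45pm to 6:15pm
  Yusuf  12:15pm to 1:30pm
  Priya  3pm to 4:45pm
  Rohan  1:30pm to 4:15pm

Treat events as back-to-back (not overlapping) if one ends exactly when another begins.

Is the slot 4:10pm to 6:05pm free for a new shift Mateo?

No — it overlaps Declan, Dmitri, Priya, Rohan

Ravi: ends 11:25am at or before Mateo starts 4:10pm → clear.
Yusuf: ends 1:30pm at or before Mateo starts 4:10pm → clear.
Rohan: starts 1:30pm before Mateo ends 6:05pm, and ends 4:15pm after Mateo starts 4:10pm → overlap.
Priya: starts 3pm before Mateo ends 6:05pm, and ends 4:45pm after Mateo starts 4:10pm → overlap.
Declan: starts 3:45pm before Mateo ends 6:05pm, and ends 6:15pm after Mateo starts 4:10pm → overlap.
Dmitri: starts 5:20pm before Mateo ends 6:05pm, and ends 9pm after Mateo starts 4:10pm → overlap.
Elena: starts 6:45pm at or after Mateo ends 6:05pm → clear.
Mateo overlaps Rohan, Priya, Dmitri, Declan.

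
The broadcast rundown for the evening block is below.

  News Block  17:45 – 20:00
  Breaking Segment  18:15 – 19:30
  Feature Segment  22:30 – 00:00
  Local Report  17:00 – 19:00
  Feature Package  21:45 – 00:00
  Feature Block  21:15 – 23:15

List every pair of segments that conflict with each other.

Breaking Segment & Local Report, Breaking Segment & News Block, Feature Block & Feature Package, Feature Block & Feature Segment, Feature Package & Feature Segment, Local Report & News Block

Sorted by start: Local Report, News Block, Breaking Segment, Feature Block, Feature Package, Feature Segment.
News Block starts before Local Report ends → Local Report and News Block overlap.
Breaking Segment starts before Local Report ends → Local Report and Breaking Segment overlap.
Feature Block starts after Local Report ends, so Local Report has no further overlaps.
Breaking Segment starts before News Block ends → News Block and Breaking Segment overlap.
Feature Block starts after News Block ends, so News Block has no further overlaps.
Feature Block starts after Breaking Segment ends, so Breaking Segment has no further overlaps.
Feature Package starts before Feature Block ends → Feature Block and Feature Package overlap.
Feature Segment starts before Feature Block ends → Feature Block and Feature Segment overlap.
Feature Segment starts before Feature Package ends → Feature Package and Feature Segment overlap.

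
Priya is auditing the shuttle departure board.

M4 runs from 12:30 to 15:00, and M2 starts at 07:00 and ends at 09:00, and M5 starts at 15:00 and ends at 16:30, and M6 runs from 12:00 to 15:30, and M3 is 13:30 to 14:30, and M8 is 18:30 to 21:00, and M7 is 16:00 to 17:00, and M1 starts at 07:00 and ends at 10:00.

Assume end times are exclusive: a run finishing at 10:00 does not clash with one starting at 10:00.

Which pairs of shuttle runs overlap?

M1 & M2, M3 & M4, M3 & M6, M4 & M6, M5 & M6, M5 & M7

Check each pair: they overlap iff neither finishes before the other starts.
Sorted by start: M1, M2, M6, M4, M3, M5, M7, M8.
M2 starts before M1 ends → M1 and M2 overlap.
M6 starts after M1 ends; M1 is clear from here.
M6 starts after M2 ends; M2 is clear from here.
M4 starts before M6 ends → M6 and M4 overlap.
M3 starts before M6 ends → M6 and M3 overlap.
M5 starts before M6 ends → M6 and M5 overlap.
M7 starts after M6 ends; M6 is clear from here.
M3 starts before M4 ends → M4 and M3 overlap.
M5 starts exactly when M4 ends (back-to-back, no overlap); M4 is clear from here.
M5 starts after M3 ends; M3 is clear from here.
M7 starts before M5 ends → M5 and M7 overlap.
M8 starts after M5 ends.
M8 starts after M7 ends.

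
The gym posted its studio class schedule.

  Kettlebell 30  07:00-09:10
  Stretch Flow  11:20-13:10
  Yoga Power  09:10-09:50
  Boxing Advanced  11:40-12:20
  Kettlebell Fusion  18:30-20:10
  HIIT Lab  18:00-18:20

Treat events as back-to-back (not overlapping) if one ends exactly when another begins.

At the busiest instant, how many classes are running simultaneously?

2

Sort all start/end points and keep a running count:
07:00 start Kettlebell 30 → 1
09:10 end Kettlebell 30 → 0
09:10 start Yoga Power → 1
09:50 end Yoga Power → 0
11:20 start Stretch Flow → 1
11:40 start Boxing Advanced → 2
12:20 end Boxing Advanced → 1
13:10 end Stretch Flow → 0
18:00 start HIIT Lab → 1
18:20 end HIIT Lab → 0
18:30 start Kettlebell Fusion → 1
20:10 end Kettlebell Fusion → 0
Peak is 2, at 11:40 (Boxing Advanced, Stretch Flow).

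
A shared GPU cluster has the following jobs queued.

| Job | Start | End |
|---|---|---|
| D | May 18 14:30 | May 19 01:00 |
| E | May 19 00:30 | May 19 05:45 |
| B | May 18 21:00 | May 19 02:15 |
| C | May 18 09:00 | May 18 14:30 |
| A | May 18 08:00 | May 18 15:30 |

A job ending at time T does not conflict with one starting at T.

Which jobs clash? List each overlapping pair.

A & C, A & D, B & D, B & E, D & E

Sorted by start: A, C, D, B, E.
C starts before A ends → A and C overlap.
D starts before A ends → A and D overlap.
B starts after A ends, so nothing later overlaps A either.
D starts exactly when C ends (back-to-back, no overlap), so nothing later overlaps C either.
B starts before D ends → D and B overlap.
E starts before D ends → D and E overlap.
E starts before B ends → B and E overlap.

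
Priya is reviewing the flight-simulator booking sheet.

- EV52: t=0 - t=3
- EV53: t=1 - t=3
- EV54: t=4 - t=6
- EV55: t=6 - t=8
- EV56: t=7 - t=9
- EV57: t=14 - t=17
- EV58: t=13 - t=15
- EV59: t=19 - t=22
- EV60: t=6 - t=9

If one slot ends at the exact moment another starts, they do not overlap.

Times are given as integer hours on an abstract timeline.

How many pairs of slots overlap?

5

Two intervals overlap when each starts before the other ends.
Sorted by start: EV52, EV53, EV54, EV55, EV60, EV56, EV58, EV57, EV59.
EV53 starts before EV52 ends → EV52 and EV53 overlap.
EV54 starts after EV52 ends; EV52 is clear from here.
EV54 starts after EV53 ends; EV53 is clear from here.
EV55 starts exactly when EV54 ends (back-to-back, no overlap); EV54 is clear from here.
EV60 starts before EV55 ends → EV55 and EV60 overlap.
EV56 starts before EV55 ends → EV55 and EV56 overlap.
EV58 starts after EV55 ends; EV55 is clear from here.
EV56 starts before EV60 ends → EV60 and EV56 overlap.
EV58 starts after EV60 ends; EV60 is clear from here.
EV58 starts after EV56 ends; EV56 is clear from here.
EV57 starts before EV58 ends → EV58 and EV57 overlap.
EV59 starts after EV58 ends.
EV59 starts after EV57 ends.
Overlapping pairs: EV52 & EV53, EV55 & EV56, EV55 & EV60, EV56 & EV60, EV57 & EV58 — 5 in total.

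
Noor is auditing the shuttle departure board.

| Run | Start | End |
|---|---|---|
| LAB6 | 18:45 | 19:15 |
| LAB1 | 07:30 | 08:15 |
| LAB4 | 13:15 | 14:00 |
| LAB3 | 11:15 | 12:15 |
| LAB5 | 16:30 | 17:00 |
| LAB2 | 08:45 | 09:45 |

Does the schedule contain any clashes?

Two intervals overlap when each starts before the other ends.
Sorted by start: LAB1, LAB2, LAB3, LAB4, LAB5, LAB6.
LAB2 starts after LAB1 ends; LAB1 is clear from here.
LAB3 starts after LAB2 ends; LAB2 is clear from here.
LAB4 starts after LAB3 ends; LAB3 is clear from here.
LAB5 starts after LAB4 ends; LAB4 is clear from here.
LAB6 starts after LAB5 ends.
Every pair is clear; the schedule has no overlaps.

No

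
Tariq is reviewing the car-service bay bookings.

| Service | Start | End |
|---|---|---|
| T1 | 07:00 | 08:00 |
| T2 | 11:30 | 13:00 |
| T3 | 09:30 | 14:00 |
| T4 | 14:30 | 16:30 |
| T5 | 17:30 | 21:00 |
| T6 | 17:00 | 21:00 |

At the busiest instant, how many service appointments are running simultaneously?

2

Sweep the timeline, counting +1 at each start and −1 at each end (ends before starts at a tie):
07:00 start T1 → 1
08:00 end T1 → 0
09:30 start T3 → 1
11:30 start T2 → 2
13:00 end T2 → 1
14:00 end T3 → 0
14:30 start T4 → 1
16:30 end T4 → 0
17:00 start T6 → 1
17:30 start T5 → 2
21:00 end T5 → 1
21:00 end T6 → 0
Peak is 2, at 11:30 (T2, T3).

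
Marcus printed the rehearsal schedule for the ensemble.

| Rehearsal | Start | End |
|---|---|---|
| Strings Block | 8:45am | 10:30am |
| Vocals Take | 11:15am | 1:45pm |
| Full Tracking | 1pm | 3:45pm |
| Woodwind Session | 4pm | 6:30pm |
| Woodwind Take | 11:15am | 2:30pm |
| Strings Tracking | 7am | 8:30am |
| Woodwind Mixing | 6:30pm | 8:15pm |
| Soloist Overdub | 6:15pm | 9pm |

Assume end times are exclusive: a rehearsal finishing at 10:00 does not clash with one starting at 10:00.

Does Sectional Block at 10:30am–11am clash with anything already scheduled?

No — it doesn't clash with anything

Strings Tracking: ends 8:30am at or before Sectional Block starts 10:30am → clear.
Strings Block: ends 10:30am at or before Sectional Block starts 10:30am → clear.
Vocals Take: starts 11:15am at or after Sectional Block ends 11am → clear.
Woodwind Take: starts 11:15am at or after Sectional Block ends 11am → clear.
Full Tracking: starts 1pm at or after Sectional Block ends 11am → clear.
Woodwind Session: starts 4pm at or after Sectional Block ends 11am → clear.
Soloist Overdub: starts 6:15pm at or after Sectional Block ends 11am → clear.
Woodwind Mixing: starts 6:30pm at or after Sectional Block ends 11am → clear.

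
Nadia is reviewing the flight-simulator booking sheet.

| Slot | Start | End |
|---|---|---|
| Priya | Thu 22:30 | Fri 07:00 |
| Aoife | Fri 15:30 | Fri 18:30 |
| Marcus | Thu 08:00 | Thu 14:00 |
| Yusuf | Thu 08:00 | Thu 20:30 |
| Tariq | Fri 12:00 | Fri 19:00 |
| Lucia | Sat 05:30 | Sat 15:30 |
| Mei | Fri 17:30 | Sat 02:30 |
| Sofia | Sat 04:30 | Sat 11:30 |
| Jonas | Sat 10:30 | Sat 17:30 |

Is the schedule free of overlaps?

No

Sorted by start: Yusuf, Marcus, Priya, Tariq, Aoife, Mei, Sofia, Lucia, Jonas.
Marcus starts before Yusuf ends → Yusuf and Marcus overlap.
That's a conflict, so the schedule is not conflict-free.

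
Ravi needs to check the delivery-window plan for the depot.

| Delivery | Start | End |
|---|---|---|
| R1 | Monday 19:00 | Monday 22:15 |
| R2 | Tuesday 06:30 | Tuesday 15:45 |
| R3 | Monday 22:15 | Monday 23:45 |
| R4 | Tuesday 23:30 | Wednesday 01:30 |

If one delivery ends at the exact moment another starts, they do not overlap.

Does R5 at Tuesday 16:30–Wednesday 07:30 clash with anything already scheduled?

R1: ends Monday 22:15 at or before R5 starts Tuesday 16:30 → clear.
R3: ends Monday 23:45 at or before R5 starts Tuesday 16:30 → clear.
R2: ends Tuesday 15:45 at or before R5 starts Tuesday 16:30 → clear.
R4: starts Tuesday 23:30 before R5 ends Wednesday 07:30, and ends Wednesday 01:30 after R5 starts Tuesday 16:30 → overlap.
R5 overlaps R4.

Yes — it overlaps R4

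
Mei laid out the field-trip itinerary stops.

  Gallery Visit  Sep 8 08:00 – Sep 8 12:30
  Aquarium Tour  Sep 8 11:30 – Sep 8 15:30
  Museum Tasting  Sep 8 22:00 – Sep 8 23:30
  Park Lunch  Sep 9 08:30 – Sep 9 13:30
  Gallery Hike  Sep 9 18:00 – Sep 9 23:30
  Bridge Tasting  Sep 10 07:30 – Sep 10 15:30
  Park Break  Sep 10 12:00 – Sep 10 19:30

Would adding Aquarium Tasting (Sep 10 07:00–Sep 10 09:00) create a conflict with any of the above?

Yes — it overlaps Bridge Tasting

Gallery Visit: ends Sep 8 12:30 at or before Aquarium Tasting starts Sep 10 07:00 → clear.
Aquarium Tour: ends Sep 8 15:30 at or before Aquarium Tasting starts Sep 10 07:00 → clear.
Museum Tasting: ends Sep 8 23:30 at or before Aquarium Tasting starts Sep 10 07:00 → clear.
Park Lunch: ends Sep 9 13:30 at or before Aquarium Tasting starts Sep 10 07:00 → clear.
Gallery Hike: ends Sep 9 23:30 at or before Aquarium Tasting starts Sep 10 07:00 → clear.
Bridge Tasting: starts Sep 10 07:30 before Aquarium Tasting ends Sep 10 09:00, and ends Sep 10 15:30 after Aquarium Tasting starts Sep 10 07:00 → overlap.
Park Break: starts Sep 10 12:00 at or after Aquarium Tasting ends Sep 10 09:00 → clear.
Aquarium Tasting overlaps Bridge Tasting.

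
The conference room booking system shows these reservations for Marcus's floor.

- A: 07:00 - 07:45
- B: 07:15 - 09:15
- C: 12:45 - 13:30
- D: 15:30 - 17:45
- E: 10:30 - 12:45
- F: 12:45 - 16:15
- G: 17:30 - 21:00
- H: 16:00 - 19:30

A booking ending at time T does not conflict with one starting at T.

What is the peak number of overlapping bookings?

3

Walk through starts and ends in time order (an end at T is processed before a start at T):
07:00 start A → 1
07:15 start B → 2
07:45 end A → 1
09:15 end B → 0
10:30 start E → 1
12:45 end E → 0
12:45 start C → 1
12:45 start F → 2
13:30 end C → 1
15:30 start D → 2
16:00 start H → 3
16:15 end F → 2
17:30 start G → 3
17:45 end D → 2
19:30 end H → 1
21:00 end G → 0
Peak is 3, at 16:00 (D, F, H).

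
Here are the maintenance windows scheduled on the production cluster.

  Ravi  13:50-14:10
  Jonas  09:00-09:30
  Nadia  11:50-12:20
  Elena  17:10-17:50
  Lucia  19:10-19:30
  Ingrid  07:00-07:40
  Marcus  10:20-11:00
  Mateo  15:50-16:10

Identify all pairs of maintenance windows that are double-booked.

Sorted by start: Ingrid, Jonas, Marcus, Nadia, Ravi, Mateo, Elena, Lucia.
Jonas starts after Ingrid ends; Ingrid is clear from here.
Marcus starts after Jonas ends; Jonas is clear from here.
Nadia starts after Marcus ends; Marcus is clear from here.
Ravi starts after Nadia ends; Nadia is clear from here.
Mateo starts after Ravi ends; Ravi is clear from here.
Elena starts after Mateo ends; Mateo is clear from here.
Lucia starts after Elena ends.

none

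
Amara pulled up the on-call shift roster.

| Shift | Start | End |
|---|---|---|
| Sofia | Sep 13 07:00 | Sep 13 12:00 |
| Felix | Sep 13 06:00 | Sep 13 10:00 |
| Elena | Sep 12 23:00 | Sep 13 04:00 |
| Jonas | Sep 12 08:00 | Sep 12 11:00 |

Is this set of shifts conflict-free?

No

Sorted by start: Jonas, Elena, Felix, Sofia.
Elena starts after Jonas ends, so nothing later overlaps Jonas either.
Felix starts after Elena ends, so nothing later overlaps Elena either.
Sofia starts before Felix ends → Felix and Sofia overlap.
That's a conflict, so the schedule is not conflict-free.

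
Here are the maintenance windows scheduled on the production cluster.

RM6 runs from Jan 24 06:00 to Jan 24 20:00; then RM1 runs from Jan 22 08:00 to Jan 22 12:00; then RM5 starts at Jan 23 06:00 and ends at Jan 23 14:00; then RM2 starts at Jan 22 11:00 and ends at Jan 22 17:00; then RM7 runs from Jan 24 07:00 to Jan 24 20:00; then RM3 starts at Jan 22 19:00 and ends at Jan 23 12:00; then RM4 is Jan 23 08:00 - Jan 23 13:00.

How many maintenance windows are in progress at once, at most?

Sort all start/end points and keep a running count:
Jan 22 08:00 start RM1 → 1
Jan 22 11:00 start RM2 → 2
Jan 22 12:00 end RM1 → 1
Jan 22 17:00 end RM2 → 0
Jan 22 19:00 start RM3 → 1
Jan 23 06:00 start RM5 → 2
Jan 23 08:00 start RM4 → 3
Jan 23 12:00 end RM3 → 2
Jan 23 13:00 end RM4 → 1
Jan 23 14:00 end RM5 → 0
Jan 24 06:00 start RM6 → 1
Jan 24 07:00 start RM7 → 2
Jan 24 20:00 end RM6 → 1
Jan 24 20:00 end RM7 → 0
Peak is 3, at Jan 23 08:00 (RM3, RM4, RM5).

3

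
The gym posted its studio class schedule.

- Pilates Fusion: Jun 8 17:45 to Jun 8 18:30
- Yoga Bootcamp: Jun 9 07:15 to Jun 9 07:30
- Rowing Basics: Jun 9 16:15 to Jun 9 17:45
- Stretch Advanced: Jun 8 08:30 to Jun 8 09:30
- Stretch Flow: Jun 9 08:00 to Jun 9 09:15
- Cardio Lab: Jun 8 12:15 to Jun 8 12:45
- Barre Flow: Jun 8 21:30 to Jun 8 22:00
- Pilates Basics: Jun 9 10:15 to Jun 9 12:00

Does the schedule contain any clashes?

No

Sorted by start: Stretch Advanced, Cardio Lab, Pilates Fusion, Barre Flow, Yoga Bootcamp, Stretch Flow, Pilates Basics, Rowing Basics.
Cardio Lab starts after Stretch Advanced ends — done with Stretch Advanced.
Pilates Fusion starts after Cardio Lab ends — done with Cardio Lab.
Barre Flow starts after Pilates Fusion ends — done with Pilates Fusion.
Yoga Bootcamp starts after Barre Flow ends — done with Barre Flow.
Stretch Flow starts after Yoga Bootcamp ends — done with Yoga Bootcamp.
Pilates Basics starts after Stretch Flow ends — done with Stretch Flow.
Rowing Basics starts after Pilates Basics ends.
Every pair is clear; the schedule has no overlaps.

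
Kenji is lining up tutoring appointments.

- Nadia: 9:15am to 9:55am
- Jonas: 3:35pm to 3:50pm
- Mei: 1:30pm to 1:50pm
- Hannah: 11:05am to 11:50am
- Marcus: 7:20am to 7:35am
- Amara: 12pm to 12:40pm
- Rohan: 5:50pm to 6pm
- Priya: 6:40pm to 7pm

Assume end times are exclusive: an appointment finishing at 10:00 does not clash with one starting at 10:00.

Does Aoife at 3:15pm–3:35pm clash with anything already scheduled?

No — it doesn't clash with anything

Marcus: ends 7:35am at or before Aoife starts 3:15pm → clear.
Nadia: ends 9:55am at or before Aoife starts 3:15pm → clear.
Hannah: ends 11:50am at or before Aoife starts 3:15pm → clear.
Amara: ends 12:40pm at or before Aoife starts 3:15pm → clear.
Mei: ends 1:50pm at or before Aoife starts 3:15pm → clear.
Jonas: starts 3:35pm at or after Aoife ends 3:35pm → clear.
Rohan: starts 5:50pm at or after Aoife ends 3:35pm → clear.
Priya: starts 6:40pm at or after Aoife ends 3:35pm → clear.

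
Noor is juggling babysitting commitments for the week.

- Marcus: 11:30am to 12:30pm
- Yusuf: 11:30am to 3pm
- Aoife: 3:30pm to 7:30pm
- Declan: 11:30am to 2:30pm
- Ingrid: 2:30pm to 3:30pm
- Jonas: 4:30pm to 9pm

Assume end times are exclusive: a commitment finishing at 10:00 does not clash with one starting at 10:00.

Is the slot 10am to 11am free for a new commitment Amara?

Yes — the slot is free

Declan: starts 11:30am at or after Amara ends 11am → clear.
Yusuf: starts 11:30am at or after Amara ends 11am → clear.
Marcus: starts 11:30am at or after Amara ends 11am → clear.
Ingrid: starts 2:30pm at or after Amara ends 11am → clear.
Aoife: starts 3:30pm at or after Amara ends 11am → clear.
Jonas: starts 4:30pm at or after Amara ends 11am → clear.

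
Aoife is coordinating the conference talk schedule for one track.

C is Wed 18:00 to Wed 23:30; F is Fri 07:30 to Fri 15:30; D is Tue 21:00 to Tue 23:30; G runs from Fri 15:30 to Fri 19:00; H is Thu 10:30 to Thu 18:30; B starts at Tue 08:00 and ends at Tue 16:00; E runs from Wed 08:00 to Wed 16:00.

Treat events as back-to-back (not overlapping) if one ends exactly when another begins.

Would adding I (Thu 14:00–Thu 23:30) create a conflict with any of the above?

Yes — it overlaps H

B: ends Tue 16:00 at or before I starts Thu 14:00 → clear.
D: ends Tue 23:30 at or before I starts Thu 14:00 → clear.
E: ends Wed 16:00 at or before I starts Thu 14:00 → clear.
C: ends Wed 23:30 at or before I starts Thu 14:00 → clear.
H: starts Thu 10:30 before I ends Thu 23:30, and ends Thu 18:30 after I starts Thu 14:00 → overlap.
F: starts Fri 07:30 at or after I ends Thu 23:30 → clear.
G: starts Fri 15:30 at or after I ends Thu 23:30 → clear.
I overlaps H.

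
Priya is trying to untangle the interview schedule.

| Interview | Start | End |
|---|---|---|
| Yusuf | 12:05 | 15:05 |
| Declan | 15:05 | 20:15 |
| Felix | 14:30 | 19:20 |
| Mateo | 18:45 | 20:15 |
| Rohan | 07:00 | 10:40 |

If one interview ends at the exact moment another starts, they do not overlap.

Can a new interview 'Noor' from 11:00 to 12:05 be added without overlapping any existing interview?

Rohan: ends 10:40 at or before Noor starts 11:00 → clear.
Yusuf: starts 12:05 at or after Noor ends 12:05 → clear.
Felix: starts 14:30 at or after Noor ends 12:05 → clear.
Declan: starts 15:05 at or after Noor ends 12:05 → clear.
Mateo: starts 18:45 at or after Noor ends 12:05 → clear.

Yes — the slot is free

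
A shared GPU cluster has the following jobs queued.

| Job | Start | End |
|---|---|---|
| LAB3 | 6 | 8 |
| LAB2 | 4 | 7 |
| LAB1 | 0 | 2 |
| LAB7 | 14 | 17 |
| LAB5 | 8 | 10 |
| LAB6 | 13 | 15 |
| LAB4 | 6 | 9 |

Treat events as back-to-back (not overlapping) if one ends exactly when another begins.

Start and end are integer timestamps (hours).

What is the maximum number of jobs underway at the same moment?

Walk through starts and ends in time order (an end at T is processed before a start at T):
0 start LAB1 → 1
2 end LAB1 → 0
4 start LAB2 → 1
6 start LAB3 → 2
6 start LAB4 → 3
7 end LAB2 → 2
8 end LAB3 → 1
8 start LAB5 → 2
9 end LAB4 → 1
10 end LAB5 → 0
13 start LAB6 → 1
14 start LAB7 → 2
15 end LAB6 → 1
17 end LAB7 → 0
Peak is 3, at 6 (LAB2, LAB3, LAB4).

3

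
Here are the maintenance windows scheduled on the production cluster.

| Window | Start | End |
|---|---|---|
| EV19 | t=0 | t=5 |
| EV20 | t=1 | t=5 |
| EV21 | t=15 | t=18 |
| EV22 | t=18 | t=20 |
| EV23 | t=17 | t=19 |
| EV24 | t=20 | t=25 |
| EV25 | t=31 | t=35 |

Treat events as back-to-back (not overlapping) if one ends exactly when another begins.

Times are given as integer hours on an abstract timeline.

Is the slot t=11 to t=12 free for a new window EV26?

EV19: ends t=5 at or before EV26 starts t=11 → clear.
EV20: ends t=5 at or before EV26 starts t=11 → clear.
EV21: starts t=15 at or after EV26 ends t=12 → clear.
EV23: starts t=17 at or after EV26 ends t=12 → clear.
EV22: starts t=18 at or after EV26 ends t=12 → clear.
EV24: starts t=20 at or after EV26 ends t=12 → clear.
EV25: starts t=31 at or after EV26 ends t=12 → clear.

Yes — the slot is free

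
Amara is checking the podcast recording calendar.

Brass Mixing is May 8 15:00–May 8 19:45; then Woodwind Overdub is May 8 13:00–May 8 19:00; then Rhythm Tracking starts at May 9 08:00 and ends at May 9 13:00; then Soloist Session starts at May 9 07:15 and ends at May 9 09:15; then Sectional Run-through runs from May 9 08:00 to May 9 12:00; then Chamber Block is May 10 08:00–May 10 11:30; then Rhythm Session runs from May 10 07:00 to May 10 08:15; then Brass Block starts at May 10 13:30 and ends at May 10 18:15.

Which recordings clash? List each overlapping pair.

Brass Mixing & Woodwind Overdub, Chamber Block & Rhythm Session, Rhythm Tracking & Sectional Run-through, Rhythm Tracking & Soloist Session, Sectional Run-through & Soloist Session

Sorted by start: Woodwind Overdub, Brass Mixing, Soloist Session, Rhythm Tracking, Sectional Run-through, Rhythm Session, Chamber Block, Brass Block.
Brass Mixing starts before Woodwind Overdub ends → Woodwind Overdub and Brass Mixing overlap.
Soloist Session starts after Woodwind Overdub ends; Woodwind Overdub is clear from here.
Soloist Session starts after Brass Mixing ends; Brass Mixing is clear from here.
Rhythm Tracking starts before Soloist Session ends → Soloist Session and Rhythm Tracking overlap.
Sectional Run-through starts before Soloist Session ends → Soloist Session and Sectional Run-through overlap.
Rhythm Session starts after Soloist Session ends; Soloist Session is clear from here.
Sectional Run-through starts before Rhythm Tracking ends → Rhythm Tracking and Sectional Run-through overlap.
Rhythm Session starts after Rhythm Tracking ends; Rhythm Tracking is clear from here.
Rhythm Session starts after Sectional Run-through ends; Sectional Run-through is clear from here.
Chamber Block starts before Rhythm Session ends → Rhythm Session and Chamber Block overlap.
Brass Block starts after Rhythm Session ends.
Brass Block starts after Chamber Block ends.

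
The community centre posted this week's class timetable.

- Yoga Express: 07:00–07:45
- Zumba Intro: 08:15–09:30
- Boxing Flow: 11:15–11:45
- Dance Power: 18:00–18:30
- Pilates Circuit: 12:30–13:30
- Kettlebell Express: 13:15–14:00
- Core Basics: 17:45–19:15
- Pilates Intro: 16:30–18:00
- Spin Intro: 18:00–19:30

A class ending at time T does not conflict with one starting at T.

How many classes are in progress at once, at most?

3

Sweep the timeline, counting +1 at each start and −1 at each end (ends before starts at a tie):
07:00 start Yoga Express → 1
07:45 end Yoga Express → 0
08:15 start Zumba Intro → 1
09:30 end Zumba Intro → 0
11:15 start Boxing Flow → 1
11:45 end Boxing Flow → 0
12:30 start Pilates Circuit → 1
13:15 start Kettlebell Express → 2
13:30 end Pilates Circuit → 1
14:00 end Kettlebell Express → 0
16:30 start Pilates Intro → 1
17:45 start Core Basics → 2
18:00 end Pilates Intro → 1
18:00 start Dance Power → 2
18:00 start Spin Intro → 3
18:30 end Dance Power → 2
19:15 end Core Basics → 1
19:30 end Spin Intro → 0
Peak is 3, at 18:00 (Core Basics, Dance Power, Spin Intro).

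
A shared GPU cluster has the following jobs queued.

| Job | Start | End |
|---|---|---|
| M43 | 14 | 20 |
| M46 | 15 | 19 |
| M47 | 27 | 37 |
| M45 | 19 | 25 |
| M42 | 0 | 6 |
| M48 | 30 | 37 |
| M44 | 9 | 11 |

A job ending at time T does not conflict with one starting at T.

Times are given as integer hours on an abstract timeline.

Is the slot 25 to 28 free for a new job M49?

No — it overlaps M47

M42: ends 6 at or before M49 starts 25 → clear.
M44: ends 11 at or before M49 starts 25 → clear.
M43: ends 20 at or before M49 starts 25 → clear.
M46: ends 19 at or before M49 starts 25 → clear.
M45: ends 25 at or before M49 starts 25 → clear.
M47: starts 27 before M49 ends 28, and ends 37 after M49 starts 25 → overlap.
M48: starts 30 at or after M49 ends 28 → clear.
M49 overlaps M47.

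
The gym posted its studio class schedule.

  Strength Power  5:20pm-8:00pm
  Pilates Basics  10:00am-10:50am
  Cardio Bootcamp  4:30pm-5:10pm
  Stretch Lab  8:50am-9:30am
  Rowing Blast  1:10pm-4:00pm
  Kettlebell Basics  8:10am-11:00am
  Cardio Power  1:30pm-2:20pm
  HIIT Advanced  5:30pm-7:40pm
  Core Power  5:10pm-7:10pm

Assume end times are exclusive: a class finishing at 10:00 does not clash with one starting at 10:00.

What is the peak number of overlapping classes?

3

Walk through starts and ends in time order (an end at T is processed before a start at T):
8:10am start Kettlebell Basics → 1
8:50am start Stretch Lab → 2
9:30am end Stretch Lab → 1
10:00am start Pilates Basics → 2
10:50am end Pilates Basics → 1
11:00am end Kettlebell Basics → 0
1:10pm start Rowing Blast → 1
1:30pm start Cardio Power → 2
2:20pm end Cardio Power → 1
4:00pm end Rowing Blast → 0
4:30pm start Cardio Bootcamp → 1
5:10pm end Cardio Bootcamp → 0
5:10pm start Core Power → 1
5:20pm start Strength Power → 2
5:30pm start HIIT Advanced → 3
7:10pm end Core Power → 2
7:40pm end HIIT Advanced → 1
8:00pm end Strength Power → 0
Peak is 3, at 5:30pm (Core Power, HIIT Advanced, Strength Power).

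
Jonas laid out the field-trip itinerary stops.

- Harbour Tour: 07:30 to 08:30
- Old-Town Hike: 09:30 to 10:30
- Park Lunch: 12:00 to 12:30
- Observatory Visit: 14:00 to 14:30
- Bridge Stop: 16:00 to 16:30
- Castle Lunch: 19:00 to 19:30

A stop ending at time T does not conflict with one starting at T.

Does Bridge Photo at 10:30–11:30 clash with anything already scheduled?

No — it doesn't clash with anything

Harbour Tour: ends 08:30 at or before Bridge Photo starts 10:30 → clear.
Old-Town Hike: ends 10:30 at or before Bridge Photo starts 10:30 → clear.
Park Lunch: starts 12:00 at or after Bridge Photo ends 11:30 → clear.
Observatory Visit: starts 14:00 at or after Bridge Photo ends 11:30 → clear.
Bridge Stop: starts 16:00 at or after Bridge Photo ends 11:30 → clear.
Castle Lunch: starts 19:00 at or after Bridge Photo ends 11:30 → clear.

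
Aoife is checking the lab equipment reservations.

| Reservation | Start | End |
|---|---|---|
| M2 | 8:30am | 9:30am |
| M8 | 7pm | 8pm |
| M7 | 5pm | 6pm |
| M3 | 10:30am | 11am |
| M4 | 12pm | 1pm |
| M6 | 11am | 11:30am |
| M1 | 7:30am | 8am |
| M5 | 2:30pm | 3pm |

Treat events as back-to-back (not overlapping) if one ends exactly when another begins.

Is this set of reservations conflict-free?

Yes

Check each pair: they overlap iff neither finishes before the other starts.
Sorted by start: M1, M2, M3, M6, M4, M5, M7, M8.
M2 starts after M1 ends — done with M1.
M3 starts after M2 ends — done with M2.
M6 starts exactly when M3 ends (back-to-back, no overlap) — done with M3.
M4 starts after M6 ends — done with M6.
M5 starts after M4 ends — done with M4.
M7 starts after M5 ends — done with M5.
M8 starts after M7 ends.
Every pair is clear; the schedule has no overlaps.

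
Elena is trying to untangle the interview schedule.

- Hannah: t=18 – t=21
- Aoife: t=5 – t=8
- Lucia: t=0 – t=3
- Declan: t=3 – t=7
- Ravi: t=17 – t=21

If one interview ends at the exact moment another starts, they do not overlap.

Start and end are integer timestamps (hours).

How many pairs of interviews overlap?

Two intervals overlap when each starts before the other ends.
Sorted by start: Lucia, Declan, Aoife, Ravi, Hannah.
Declan starts exactly when Lucia ends (back-to-back, no overlap), so Lucia has no further overlaps.
Aoife starts before Declan ends → Declan and Aoife overlap.
Ravi starts after Declan ends, so Declan has no further overlaps.
Ravi starts after Aoife ends, so Aoife has no further overlaps.
Hannah starts before Ravi ends → Ravi and Hannah overlap.
Overlapping pairs: Aoife & Declan, Hannah & Ravi — 2 in total.

2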